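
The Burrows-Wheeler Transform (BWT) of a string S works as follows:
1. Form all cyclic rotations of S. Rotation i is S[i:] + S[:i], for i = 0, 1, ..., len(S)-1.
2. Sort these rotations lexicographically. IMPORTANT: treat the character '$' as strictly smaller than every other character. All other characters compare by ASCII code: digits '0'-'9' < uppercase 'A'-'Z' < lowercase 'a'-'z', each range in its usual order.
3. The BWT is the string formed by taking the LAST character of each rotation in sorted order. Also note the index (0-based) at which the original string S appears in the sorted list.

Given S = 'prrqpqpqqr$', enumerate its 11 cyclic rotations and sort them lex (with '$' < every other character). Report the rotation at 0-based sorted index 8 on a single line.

Answer: r$prrqpqpqq

Derivation:
All 11 rotations (rotation i = S[i:]+S[:i]):
  rot[0] = prrqpqpqqr$
  rot[1] = rrqpqpqqr$p
  rot[2] = rqpqpqqr$pr
  rot[3] = qpqpqqr$prr
  rot[4] = pqpqqr$prrq
  rot[5] = qpqqr$prrqp
  rot[6] = pqqr$prrqpq
  rot[7] = qqr$prrqpqp
  rot[8] = qr$prrqpqpq
  rot[9] = r$prrqpqpqq
  rot[10] = $prrqpqpqqr
Sorted (with $ < everything):
  sorted[0] = $prrqpqpqqr
  sorted[1] = pqpqqr$prrq
  sorted[2] = pqqr$prrqpq
  sorted[3] = prrqpqpqqr$
  sorted[4] = qpqpqqr$prr
  sorted[5] = qpqqr$prrqp
  sorted[6] = qqr$prrqpqp
  sorted[7] = qr$prrqpqpq
  sorted[8] = r$prrqpqpqq
  sorted[9] = rqpqpqqr$pr
  sorted[10] = rrqpqpqqr$p
sorted[8] = r$prrqpqpqq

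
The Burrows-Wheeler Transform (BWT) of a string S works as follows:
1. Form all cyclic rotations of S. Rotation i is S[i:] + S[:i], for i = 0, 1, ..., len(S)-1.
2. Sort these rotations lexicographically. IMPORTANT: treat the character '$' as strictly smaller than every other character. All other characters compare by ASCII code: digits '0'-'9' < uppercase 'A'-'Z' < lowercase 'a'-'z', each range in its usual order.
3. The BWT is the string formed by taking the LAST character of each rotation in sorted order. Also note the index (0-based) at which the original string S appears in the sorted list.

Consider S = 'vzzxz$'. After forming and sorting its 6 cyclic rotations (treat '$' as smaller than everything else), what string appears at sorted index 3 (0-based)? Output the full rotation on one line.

All 6 rotations (rotation i = S[i:]+S[:i]):
  rot[0] = vzzxz$
  rot[1] = zzxz$v
  rot[2] = zxz$vz
  rot[3] = xz$vzz
  rot[4] = z$vzzx
  rot[5] = $vzzxz
Sorted (with $ < everything):
  sorted[0] = $vzzxz
  sorted[1] = vzzxz$
  sorted[2] = xz$vzz
  sorted[3] = z$vzzx
  sorted[4] = zxz$vz
  sorted[5] = zzxz$v
sorted[3] = z$vzzx

Answer: z$vzzx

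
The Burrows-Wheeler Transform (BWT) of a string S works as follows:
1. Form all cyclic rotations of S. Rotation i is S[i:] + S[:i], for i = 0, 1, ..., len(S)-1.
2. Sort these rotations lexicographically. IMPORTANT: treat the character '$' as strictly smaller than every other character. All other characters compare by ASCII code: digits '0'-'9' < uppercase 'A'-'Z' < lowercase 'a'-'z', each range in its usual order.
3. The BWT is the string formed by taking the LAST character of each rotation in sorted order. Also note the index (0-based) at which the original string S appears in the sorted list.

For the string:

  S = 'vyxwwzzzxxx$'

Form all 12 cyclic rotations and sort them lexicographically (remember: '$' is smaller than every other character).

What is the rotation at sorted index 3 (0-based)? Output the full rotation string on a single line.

Answer: wzzzxxx$vyxw

Derivation:
All 12 rotations (rotation i = S[i:]+S[:i]):
  rot[0] = vyxwwzzzxxx$
  rot[1] = yxwwzzzxxx$v
  rot[2] = xwwzzzxxx$vy
  rot[3] = wwzzzxxx$vyx
  rot[4] = wzzzxxx$vyxw
  rot[5] = zzzxxx$vyxww
  rot[6] = zzxxx$vyxwwz
  rot[7] = zxxx$vyxwwzz
  rot[8] = xxx$vyxwwzzz
  rot[9] = xx$vyxwwzzzx
  rot[10] = x$vyxwwzzzxx
  rot[11] = $vyxwwzzzxxx
Sorted (with $ < everything):
  sorted[0] = $vyxwwzzzxxx
  sorted[1] = vyxwwzzzxxx$
  sorted[2] = wwzzzxxx$vyx
  sorted[3] = wzzzxxx$vyxw
  sorted[4] = x$vyxwwzzzxx
  sorted[5] = xwwzzzxxx$vy
  sorted[6] = xx$vyxwwzzzx
  sorted[7] = xxx$vyxwwzzz
  sorted[8] = yxwwzzzxxx$v
  sorted[9] = zxxx$vyxwwzz
  sorted[10] = zzxxx$vyxwwz
  sorted[11] = zzzxxx$vyxww
sorted[3] = wzzzxxx$vyxw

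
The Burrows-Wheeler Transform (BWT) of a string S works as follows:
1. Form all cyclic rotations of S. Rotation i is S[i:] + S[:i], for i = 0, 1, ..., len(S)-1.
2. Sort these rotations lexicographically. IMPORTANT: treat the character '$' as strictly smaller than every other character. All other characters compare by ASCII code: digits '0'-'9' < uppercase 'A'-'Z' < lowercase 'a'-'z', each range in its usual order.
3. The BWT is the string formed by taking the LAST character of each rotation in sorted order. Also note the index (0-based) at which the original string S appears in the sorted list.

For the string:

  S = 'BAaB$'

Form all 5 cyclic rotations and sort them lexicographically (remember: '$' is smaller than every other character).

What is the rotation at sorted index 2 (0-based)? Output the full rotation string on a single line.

Answer: B$BAa

Derivation:
All 5 rotations (rotation i = S[i:]+S[:i]):
  rot[0] = BAaB$
  rot[1] = AaB$B
  rot[2] = aB$BA
  rot[3] = B$BAa
  rot[4] = $BAaB
Sorted (with $ < everything):
  sorted[0] = $BAaB
  sorted[1] = AaB$B
  sorted[2] = B$BAa
  sorted[3] = BAaB$
  sorted[4] = aB$BA
sorted[2] = B$BAa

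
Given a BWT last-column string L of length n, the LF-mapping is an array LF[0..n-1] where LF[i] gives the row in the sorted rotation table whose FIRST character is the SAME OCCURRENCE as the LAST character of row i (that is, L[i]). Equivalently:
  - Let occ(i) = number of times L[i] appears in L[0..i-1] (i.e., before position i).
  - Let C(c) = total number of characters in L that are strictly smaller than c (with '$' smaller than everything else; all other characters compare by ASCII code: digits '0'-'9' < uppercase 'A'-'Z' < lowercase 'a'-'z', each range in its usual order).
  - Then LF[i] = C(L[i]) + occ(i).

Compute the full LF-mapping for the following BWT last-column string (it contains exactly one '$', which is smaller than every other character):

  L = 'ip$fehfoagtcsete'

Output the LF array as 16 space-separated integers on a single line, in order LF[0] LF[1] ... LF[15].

Char counts: '$':1, 'a':1, 'c':1, 'e':3, 'f':2, 'g':1, 'h':1, 'i':1, 'o':1, 'p':1, 's':1, 't':2
C (first-col start): C('$')=0, C('a')=1, C('c')=2, C('e')=3, C('f')=6, C('g')=8, C('h')=9, C('i')=10, C('o')=11, C('p')=12, C('s')=13, C('t')=14
L[0]='i': occ=0, LF[0]=C('i')+0=10+0=10
L[1]='p': occ=0, LF[1]=C('p')+0=12+0=12
L[2]='$': occ=0, LF[2]=C('$')+0=0+0=0
L[3]='f': occ=0, LF[3]=C('f')+0=6+0=6
L[4]='e': occ=0, LF[4]=C('e')+0=3+0=3
L[5]='h': occ=0, LF[5]=C('h')+0=9+0=9
L[6]='f': occ=1, LF[6]=C('f')+1=6+1=7
L[7]='o': occ=0, LF[7]=C('o')+0=11+0=11
L[8]='a': occ=0, LF[8]=C('a')+0=1+0=1
L[9]='g': occ=0, LF[9]=C('g')+0=8+0=8
L[10]='t': occ=0, LF[10]=C('t')+0=14+0=14
L[11]='c': occ=0, LF[11]=C('c')+0=2+0=2
L[12]='s': occ=0, LF[12]=C('s')+0=13+0=13
L[13]='e': occ=1, LF[13]=C('e')+1=3+1=4
L[14]='t': occ=1, LF[14]=C('t')+1=14+1=15
L[15]='e': occ=2, LF[15]=C('e')+2=3+2=5

Answer: 10 12 0 6 3 9 7 11 1 8 14 2 13 4 15 5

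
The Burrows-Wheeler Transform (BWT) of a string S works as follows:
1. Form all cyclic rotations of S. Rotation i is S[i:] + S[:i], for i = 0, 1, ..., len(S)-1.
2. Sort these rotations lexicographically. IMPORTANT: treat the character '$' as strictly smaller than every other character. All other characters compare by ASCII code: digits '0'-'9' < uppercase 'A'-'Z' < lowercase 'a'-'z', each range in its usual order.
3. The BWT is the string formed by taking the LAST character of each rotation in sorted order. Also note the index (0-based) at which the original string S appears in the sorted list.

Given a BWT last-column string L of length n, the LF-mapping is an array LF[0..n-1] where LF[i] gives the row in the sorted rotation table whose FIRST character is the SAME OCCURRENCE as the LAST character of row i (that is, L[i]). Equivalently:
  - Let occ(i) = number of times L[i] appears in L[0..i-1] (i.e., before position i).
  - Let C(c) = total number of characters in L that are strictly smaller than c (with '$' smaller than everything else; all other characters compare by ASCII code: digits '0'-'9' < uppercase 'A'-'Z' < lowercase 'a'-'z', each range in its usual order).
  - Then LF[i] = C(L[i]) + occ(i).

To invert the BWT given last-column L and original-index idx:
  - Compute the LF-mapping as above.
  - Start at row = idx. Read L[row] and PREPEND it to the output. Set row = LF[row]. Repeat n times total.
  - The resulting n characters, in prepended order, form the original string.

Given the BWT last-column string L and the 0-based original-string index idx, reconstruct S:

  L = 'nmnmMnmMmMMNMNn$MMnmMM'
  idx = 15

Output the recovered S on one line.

LF mapping: 17 12 18 13 1 19 14 2 15 3 4 10 5 11 20 0 6 7 21 16 8 9
Walk LF starting at row 15, prepending L[row]:
  step 1: row=15, L[15]='$', prepend. Next row=LF[15]=0
  step 2: row=0, L[0]='n', prepend. Next row=LF[0]=17
  step 3: row=17, L[17]='M', prepend. Next row=LF[17]=7
  step 4: row=7, L[7]='M', prepend. Next row=LF[7]=2
  step 5: row=2, L[2]='n', prepend. Next row=LF[2]=18
  step 6: row=18, L[18]='n', prepend. Next row=LF[18]=21
  step 7: row=21, L[21]='M', prepend. Next row=LF[21]=9
  step 8: row=9, L[9]='M', prepend. Next row=LF[9]=3
  step 9: row=3, L[3]='m', prepend. Next row=LF[3]=13
  step 10: row=13, L[13]='N', prepend. Next row=LF[13]=11
  step 11: row=11, L[11]='N', prepend. Next row=LF[11]=10
  step 12: row=10, L[10]='M', prepend. Next row=LF[10]=4
  step 13: row=4, L[4]='M', prepend. Next row=LF[4]=1
  step 14: row=1, L[1]='m', prepend. Next row=LF[1]=12
  step 15: row=12, L[12]='M', prepend. Next row=LF[12]=5
  step 16: row=5, L[5]='n', prepend. Next row=LF[5]=19
  step 17: row=19, L[19]='m', prepend. Next row=LF[19]=16
  step 18: row=16, L[16]='M', prepend. Next row=LF[16]=6
  step 19: row=6, L[6]='m', prepend. Next row=LF[6]=14
  step 20: row=14, L[14]='n', prepend. Next row=LF[14]=20
  step 21: row=20, L[20]='M', prepend. Next row=LF[20]=8
  step 22: row=8, L[8]='m', prepend. Next row=LF[8]=15
Reversed output: mMnmMmnMmMMNNmMMnnMMn$

Answer: mMnmMmnMmMMNNmMMnnMMn$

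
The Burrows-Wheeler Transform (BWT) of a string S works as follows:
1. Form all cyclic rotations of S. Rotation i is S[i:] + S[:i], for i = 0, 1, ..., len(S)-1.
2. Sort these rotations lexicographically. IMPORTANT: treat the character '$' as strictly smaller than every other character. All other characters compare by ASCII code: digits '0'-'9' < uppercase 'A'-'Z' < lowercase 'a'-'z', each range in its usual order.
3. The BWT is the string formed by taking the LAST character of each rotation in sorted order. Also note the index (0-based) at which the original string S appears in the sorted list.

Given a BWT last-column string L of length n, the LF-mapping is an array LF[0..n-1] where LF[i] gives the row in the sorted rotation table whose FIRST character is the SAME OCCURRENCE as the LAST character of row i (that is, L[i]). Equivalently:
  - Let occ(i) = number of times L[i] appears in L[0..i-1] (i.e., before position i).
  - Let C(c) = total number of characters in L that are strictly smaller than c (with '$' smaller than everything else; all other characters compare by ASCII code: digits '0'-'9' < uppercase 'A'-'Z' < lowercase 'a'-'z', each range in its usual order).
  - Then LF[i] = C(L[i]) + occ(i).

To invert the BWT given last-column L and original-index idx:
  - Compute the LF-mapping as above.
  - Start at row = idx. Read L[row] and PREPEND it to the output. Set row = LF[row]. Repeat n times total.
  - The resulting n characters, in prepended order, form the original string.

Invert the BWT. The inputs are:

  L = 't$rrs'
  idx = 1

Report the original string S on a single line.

LF mapping: 4 0 1 2 3
Walk LF starting at row 1, prepending L[row]:
  step 1: row=1, L[1]='$', prepend. Next row=LF[1]=0
  step 2: row=0, L[0]='t', prepend. Next row=LF[0]=4
  step 3: row=4, L[4]='s', prepend. Next row=LF[4]=3
  step 4: row=3, L[3]='r', prepend. Next row=LF[3]=2
  step 5: row=2, L[2]='r', prepend. Next row=LF[2]=1
Reversed output: rrst$

Answer: rrst$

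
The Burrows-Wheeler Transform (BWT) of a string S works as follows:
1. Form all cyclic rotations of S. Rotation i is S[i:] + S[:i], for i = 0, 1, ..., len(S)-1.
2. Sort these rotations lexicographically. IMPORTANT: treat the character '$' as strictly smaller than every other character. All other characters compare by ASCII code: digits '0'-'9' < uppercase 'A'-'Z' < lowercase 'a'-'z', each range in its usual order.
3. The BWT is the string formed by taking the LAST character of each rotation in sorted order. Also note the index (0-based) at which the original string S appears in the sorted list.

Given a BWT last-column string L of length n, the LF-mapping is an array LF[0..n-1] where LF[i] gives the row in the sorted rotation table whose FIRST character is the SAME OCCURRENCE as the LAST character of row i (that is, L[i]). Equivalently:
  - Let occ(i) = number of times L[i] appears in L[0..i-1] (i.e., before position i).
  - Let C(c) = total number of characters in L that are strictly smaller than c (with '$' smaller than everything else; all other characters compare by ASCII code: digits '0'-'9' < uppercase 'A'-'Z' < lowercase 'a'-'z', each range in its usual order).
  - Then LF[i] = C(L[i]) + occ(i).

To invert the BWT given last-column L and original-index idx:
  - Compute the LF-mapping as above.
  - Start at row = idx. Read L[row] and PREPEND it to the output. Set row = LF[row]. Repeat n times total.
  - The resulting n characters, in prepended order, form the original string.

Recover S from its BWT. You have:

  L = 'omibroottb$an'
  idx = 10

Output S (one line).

Answer: ribbontomato$

Derivation:
LF mapping: 7 5 4 2 10 8 9 11 12 3 0 1 6
Walk LF starting at row 10, prepending L[row]:
  step 1: row=10, L[10]='$', prepend. Next row=LF[10]=0
  step 2: row=0, L[0]='o', prepend. Next row=LF[0]=7
  step 3: row=7, L[7]='t', prepend. Next row=LF[7]=11
  step 4: row=11, L[11]='a', prepend. Next row=LF[11]=1
  step 5: row=1, L[1]='m', prepend. Next row=LF[1]=5
  step 6: row=5, L[5]='o', prepend. Next row=LF[5]=8
  step 7: row=8, L[8]='t', prepend. Next row=LF[8]=12
  step 8: row=12, L[12]='n', prepend. Next row=LF[12]=6
  step 9: row=6, L[6]='o', prepend. Next row=LF[6]=9
  step 10: row=9, L[9]='b', prepend. Next row=LF[9]=3
  step 11: row=3, L[3]='b', prepend. Next row=LF[3]=2
  step 12: row=2, L[2]='i', prepend. Next row=LF[2]=4
  step 13: row=4, L[4]='r', prepend. Next row=LF[4]=10
Reversed output: ribbontomato$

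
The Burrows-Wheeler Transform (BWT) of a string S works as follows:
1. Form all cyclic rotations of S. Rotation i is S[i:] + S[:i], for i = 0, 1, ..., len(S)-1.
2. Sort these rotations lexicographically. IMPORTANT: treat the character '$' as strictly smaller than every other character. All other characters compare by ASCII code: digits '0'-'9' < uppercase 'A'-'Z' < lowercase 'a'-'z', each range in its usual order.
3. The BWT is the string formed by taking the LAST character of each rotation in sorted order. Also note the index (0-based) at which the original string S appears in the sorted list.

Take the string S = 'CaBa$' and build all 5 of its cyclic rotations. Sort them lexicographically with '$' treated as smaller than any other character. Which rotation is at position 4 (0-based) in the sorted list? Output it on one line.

Answer: aBa$C

Derivation:
All 5 rotations (rotation i = S[i:]+S[:i]):
  rot[0] = CaBa$
  rot[1] = aBa$C
  rot[2] = Ba$Ca
  rot[3] = a$CaB
  rot[4] = $CaBa
Sorted (with $ < everything):
  sorted[0] = $CaBa
  sorted[1] = Ba$Ca
  sorted[2] = CaBa$
  sorted[3] = a$CaB
  sorted[4] = aBa$C
sorted[4] = aBa$C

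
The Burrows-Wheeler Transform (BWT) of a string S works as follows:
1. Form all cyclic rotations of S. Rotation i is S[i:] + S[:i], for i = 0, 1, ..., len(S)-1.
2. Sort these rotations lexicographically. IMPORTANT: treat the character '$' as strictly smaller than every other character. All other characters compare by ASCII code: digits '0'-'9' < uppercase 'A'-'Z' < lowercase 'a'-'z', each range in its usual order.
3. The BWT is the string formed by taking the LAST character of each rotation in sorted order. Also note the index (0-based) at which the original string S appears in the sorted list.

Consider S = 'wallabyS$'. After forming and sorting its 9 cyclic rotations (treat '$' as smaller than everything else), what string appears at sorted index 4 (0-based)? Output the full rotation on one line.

Answer: byS$walla

Derivation:
All 9 rotations (rotation i = S[i:]+S[:i]):
  rot[0] = wallabyS$
  rot[1] = allabyS$w
  rot[2] = llabyS$wa
  rot[3] = labyS$wal
  rot[4] = abyS$wall
  rot[5] = byS$walla
  rot[6] = yS$wallab
  rot[7] = S$wallaby
  rot[8] = $wallabyS
Sorted (with $ < everything):
  sorted[0] = $wallabyS
  sorted[1] = S$wallaby
  sorted[2] = abyS$wall
  sorted[3] = allabyS$w
  sorted[4] = byS$walla
  sorted[5] = labyS$wal
  sorted[6] = llabyS$wa
  sorted[7] = wallabyS$
  sorted[8] = yS$wallab
sorted[4] = byS$walla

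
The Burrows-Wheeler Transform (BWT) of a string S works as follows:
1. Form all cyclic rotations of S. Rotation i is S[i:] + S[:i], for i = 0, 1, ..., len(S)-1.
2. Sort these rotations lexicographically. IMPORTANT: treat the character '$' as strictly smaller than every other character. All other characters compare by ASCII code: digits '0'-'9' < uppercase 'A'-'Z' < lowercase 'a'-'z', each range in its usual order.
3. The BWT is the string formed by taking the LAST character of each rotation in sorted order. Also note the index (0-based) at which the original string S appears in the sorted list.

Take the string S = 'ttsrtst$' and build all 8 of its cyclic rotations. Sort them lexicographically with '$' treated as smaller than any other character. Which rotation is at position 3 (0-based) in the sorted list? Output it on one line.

All 8 rotations (rotation i = S[i:]+S[:i]):
  rot[0] = ttsrtst$
  rot[1] = tsrtst$t
  rot[2] = srtst$tt
  rot[3] = rtst$tts
  rot[4] = tst$ttsr
  rot[5] = st$ttsrt
  rot[6] = t$ttsrts
  rot[7] = $ttsrtst
Sorted (with $ < everything):
  sorted[0] = $ttsrtst
  sorted[1] = rtst$tts
  sorted[2] = srtst$tt
  sorted[3] = st$ttsrt
  sorted[4] = t$ttsrts
  sorted[5] = tsrtst$t
  sorted[6] = tst$ttsr
  sorted[7] = ttsrtst$
sorted[3] = st$ttsrt

Answer: st$ttsrt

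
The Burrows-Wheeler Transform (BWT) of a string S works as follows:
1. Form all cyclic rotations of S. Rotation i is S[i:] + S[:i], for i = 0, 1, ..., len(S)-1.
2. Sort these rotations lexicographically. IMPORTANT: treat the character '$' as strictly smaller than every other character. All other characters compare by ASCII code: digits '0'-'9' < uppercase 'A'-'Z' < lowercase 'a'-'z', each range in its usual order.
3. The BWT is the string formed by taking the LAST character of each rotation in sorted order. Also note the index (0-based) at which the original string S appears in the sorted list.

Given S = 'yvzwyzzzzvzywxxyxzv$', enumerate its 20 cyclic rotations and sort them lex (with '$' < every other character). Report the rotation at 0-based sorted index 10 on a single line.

All 20 rotations (rotation i = S[i:]+S[:i]):
  rot[0] = yvzwyzzzzvzywxxyxzv$
  rot[1] = vzwyzzzzvzywxxyxzv$y
  rot[2] = zwyzzzzvzywxxyxzv$yv
  rot[3] = wyzzzzvzywxxyxzv$yvz
  rot[4] = yzzzzvzywxxyxzv$yvzw
  rot[5] = zzzzvzywxxyxzv$yvzwy
  rot[6] = zzzvzywxxyxzv$yvzwyz
  rot[7] = zzvzywxxyxzv$yvzwyzz
  rot[8] = zvzywxxyxzv$yvzwyzzz
  rot[9] = vzywxxyxzv$yvzwyzzzz
  rot[10] = zywxxyxzv$yvzwyzzzzv
  rot[11] = ywxxyxzv$yvzwyzzzzvz
  rot[12] = wxxyxzv$yvzwyzzzzvzy
  rot[13] = xxyxzv$yvzwyzzzzvzyw
  rot[14] = xyxzv$yvzwyzzzzvzywx
  rot[15] = yxzv$yvzwyzzzzvzywxx
  rot[16] = xzv$yvzwyzzzzvzywxxy
  rot[17] = zv$yvzwyzzzzvzywxxyx
  rot[18] = v$yvzwyzzzzvzywxxyxz
  rot[19] = $yvzwyzzzzvzywxxyxzv
Sorted (with $ < everything):
  sorted[0] = $yvzwyzzzzvzywxxyxzv
  sorted[1] = v$yvzwyzzzzvzywxxyxz
  sorted[2] = vzwyzzzzvzywxxyxzv$y
  sorted[3] = vzywxxyxzv$yvzwyzzzz
  sorted[4] = wxxyxzv$yvzwyzzzzvzy
  sorted[5] = wyzzzzvzywxxyxzv$yvz
  sorted[6] = xxyxzv$yvzwyzzzzvzyw
  sorted[7] = xyxzv$yvzwyzzzzvzywx
  sorted[8] = xzv$yvzwyzzzzvzywxxy
  sorted[9] = yvzwyzzzzvzywxxyxzv$
  sorted[10] = ywxxyxzv$yvzwyzzzzvz
  sorted[11] = yxzv$yvzwyzzzzvzywxx
  sorted[12] = yzzzzvzywxxyxzv$yvzw
  sorted[13] = zv$yvzwyzzzzvzywxxyx
  sorted[14] = zvzywxxyxzv$yvzwyzzz
  sorted[15] = zwyzzzzvzywxxyxzv$yv
  sorted[16] = zywxxyxzv$yvzwyzzzzv
  sorted[17] = zzvzywxxyxzv$yvzwyzz
  sorted[18] = zzzvzywxxyxzv$yvzwyz
  sorted[19] = zzzzvzywxxyxzv$yvzwy
sorted[10] = ywxxyxzv$yvzwyzzzzvz

Answer: ywxxyxzv$yvzwyzzzzvz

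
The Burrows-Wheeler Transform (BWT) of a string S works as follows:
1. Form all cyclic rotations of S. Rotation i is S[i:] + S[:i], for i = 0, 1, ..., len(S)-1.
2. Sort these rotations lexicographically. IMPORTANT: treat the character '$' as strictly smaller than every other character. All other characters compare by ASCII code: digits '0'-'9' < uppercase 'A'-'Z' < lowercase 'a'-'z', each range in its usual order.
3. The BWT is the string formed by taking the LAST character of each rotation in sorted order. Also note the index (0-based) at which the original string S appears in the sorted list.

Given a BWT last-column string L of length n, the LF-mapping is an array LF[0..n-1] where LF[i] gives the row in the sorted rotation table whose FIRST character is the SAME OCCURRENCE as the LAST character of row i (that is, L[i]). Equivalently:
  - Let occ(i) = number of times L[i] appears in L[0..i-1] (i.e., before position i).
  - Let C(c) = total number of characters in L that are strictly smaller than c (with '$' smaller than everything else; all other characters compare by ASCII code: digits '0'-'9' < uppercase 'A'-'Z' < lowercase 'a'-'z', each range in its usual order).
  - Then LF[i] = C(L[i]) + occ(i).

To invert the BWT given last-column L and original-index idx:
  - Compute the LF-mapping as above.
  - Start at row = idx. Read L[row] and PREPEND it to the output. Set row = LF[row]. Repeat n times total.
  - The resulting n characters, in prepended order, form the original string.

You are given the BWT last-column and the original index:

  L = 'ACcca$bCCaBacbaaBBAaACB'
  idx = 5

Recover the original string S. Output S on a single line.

Answer: BaaaCcAcAbBabaCBcaBCCA$

Derivation:
LF mapping: 1 8 20 21 12 0 18 9 10 13 4 14 22 19 15 16 5 6 2 17 3 11 7
Walk LF starting at row 5, prepending L[row]:
  step 1: row=5, L[5]='$', prepend. Next row=LF[5]=0
  step 2: row=0, L[0]='A', prepend. Next row=LF[0]=1
  step 3: row=1, L[1]='C', prepend. Next row=LF[1]=8
  step 4: row=8, L[8]='C', prepend. Next row=LF[8]=10
  step 5: row=10, L[10]='B', prepend. Next row=LF[10]=4
  step 6: row=4, L[4]='a', prepend. Next row=LF[4]=12
  step 7: row=12, L[12]='c', prepend. Next row=LF[12]=22
  step 8: row=22, L[22]='B', prepend. Next row=LF[22]=7
  step 9: row=7, L[7]='C', prepend. Next row=LF[7]=9
  step 10: row=9, L[9]='a', prepend. Next row=LF[9]=13
  step 11: row=13, L[13]='b', prepend. Next row=LF[13]=19
  step 12: row=19, L[19]='a', prepend. Next row=LF[19]=17
  step 13: row=17, L[17]='B', prepend. Next row=LF[17]=6
  step 14: row=6, L[6]='b', prepend. Next row=LF[6]=18
  step 15: row=18, L[18]='A', prepend. Next row=LF[18]=2
  step 16: row=2, L[2]='c', prepend. Next row=LF[2]=20
  step 17: row=20, L[20]='A', prepend. Next row=LF[20]=3
  step 18: row=3, L[3]='c', prepend. Next row=LF[3]=21
  step 19: row=21, L[21]='C', prepend. Next row=LF[21]=11
  step 20: row=11, L[11]='a', prepend. Next row=LF[11]=14
  step 21: row=14, L[14]='a', prepend. Next row=LF[14]=15
  step 22: row=15, L[15]='a', prepend. Next row=LF[15]=16
  step 23: row=16, L[16]='B', prepend. Next row=LF[16]=5
Reversed output: BaaaCcAcAbBabaCBcaBCCA$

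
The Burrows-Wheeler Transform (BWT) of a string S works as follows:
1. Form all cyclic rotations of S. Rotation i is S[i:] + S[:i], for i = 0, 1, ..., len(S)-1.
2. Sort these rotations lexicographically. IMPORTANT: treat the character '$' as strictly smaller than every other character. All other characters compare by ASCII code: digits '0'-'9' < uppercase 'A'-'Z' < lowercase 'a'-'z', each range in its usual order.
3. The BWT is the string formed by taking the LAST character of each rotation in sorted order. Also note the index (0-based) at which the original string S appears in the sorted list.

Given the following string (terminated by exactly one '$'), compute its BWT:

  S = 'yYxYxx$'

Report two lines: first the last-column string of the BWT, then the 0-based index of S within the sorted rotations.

All 7 rotations (rotation i = S[i:]+S[:i]):
  rot[0] = yYxYxx$
  rot[1] = YxYxx$y
  rot[2] = xYxx$yY
  rot[3] = Yxx$yYx
  rot[4] = xx$yYxY
  rot[5] = x$yYxYx
  rot[6] = $yYxYxx
Sorted (with $ < everything):
  sorted[0] = $yYxYxx  (last char: 'x')
  sorted[1] = YxYxx$y  (last char: 'y')
  sorted[2] = Yxx$yYx  (last char: 'x')
  sorted[3] = x$yYxYx  (last char: 'x')
  sorted[4] = xYxx$yY  (last char: 'Y')
  sorted[5] = xx$yYxY  (last char: 'Y')
  sorted[6] = yYxYxx$  (last char: '$')
Last column: xyxxYY$
Original string S is at sorted index 6

Answer: xyxxYY$
6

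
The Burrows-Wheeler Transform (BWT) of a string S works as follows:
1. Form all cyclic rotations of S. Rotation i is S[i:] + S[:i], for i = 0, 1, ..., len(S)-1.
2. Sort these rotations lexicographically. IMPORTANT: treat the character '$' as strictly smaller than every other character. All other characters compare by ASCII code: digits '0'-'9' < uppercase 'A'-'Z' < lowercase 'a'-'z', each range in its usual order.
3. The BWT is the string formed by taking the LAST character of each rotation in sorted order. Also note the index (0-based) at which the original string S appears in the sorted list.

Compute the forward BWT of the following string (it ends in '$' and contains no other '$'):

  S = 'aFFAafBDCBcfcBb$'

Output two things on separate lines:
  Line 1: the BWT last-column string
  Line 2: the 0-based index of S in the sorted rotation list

Answer: bFfcCDBFa$ABfBac
9

Derivation:
All 16 rotations (rotation i = S[i:]+S[:i]):
  rot[0] = aFFAafBDCBcfcBb$
  rot[1] = FFAafBDCBcfcBb$a
  rot[2] = FAafBDCBcfcBb$aF
  rot[3] = AafBDCBcfcBb$aFF
  rot[4] = afBDCBcfcBb$aFFA
  rot[5] = fBDCBcfcBb$aFFAa
  rot[6] = BDCBcfcBb$aFFAaf
  rot[7] = DCBcfcBb$aFFAafB
  rot[8] = CBcfcBb$aFFAafBD
  rot[9] = BcfcBb$aFFAafBDC
  rot[10] = cfcBb$aFFAafBDCB
  rot[11] = fcBb$aFFAafBDCBc
  rot[12] = cBb$aFFAafBDCBcf
  rot[13] = Bb$aFFAafBDCBcfc
  rot[14] = b$aFFAafBDCBcfcB
  rot[15] = $aFFAafBDCBcfcBb
Sorted (with $ < everything):
  sorted[0] = $aFFAafBDCBcfcBb  (last char: 'b')
  sorted[1] = AafBDCBcfcBb$aFF  (last char: 'F')
  sorted[2] = BDCBcfcBb$aFFAaf  (last char: 'f')
  sorted[3] = Bb$aFFAafBDCBcfc  (last char: 'c')
  sorted[4] = BcfcBb$aFFAafBDC  (last char: 'C')
  sorted[5] = CBcfcBb$aFFAafBD  (last char: 'D')
  sorted[6] = DCBcfcBb$aFFAafB  (last char: 'B')
  sorted[7] = FAafBDCBcfcBb$aF  (last char: 'F')
  sorted[8] = FFAafBDCBcfcBb$a  (last char: 'a')
  sorted[9] = aFFAafBDCBcfcBb$  (last char: '$')
  sorted[10] = afBDCBcfcBb$aFFA  (last char: 'A')
  sorted[11] = b$aFFAafBDCBcfcB  (last char: 'B')
  sorted[12] = cBb$aFFAafBDCBcf  (last char: 'f')
  sorted[13] = cfcBb$aFFAafBDCB  (last char: 'B')
  sorted[14] = fBDCBcfcBb$aFFAa  (last char: 'a')
  sorted[15] = fcBb$aFFAafBDCBc  (last char: 'c')
Last column: bFfcCDBFa$ABfBac
Original string S is at sorted index 9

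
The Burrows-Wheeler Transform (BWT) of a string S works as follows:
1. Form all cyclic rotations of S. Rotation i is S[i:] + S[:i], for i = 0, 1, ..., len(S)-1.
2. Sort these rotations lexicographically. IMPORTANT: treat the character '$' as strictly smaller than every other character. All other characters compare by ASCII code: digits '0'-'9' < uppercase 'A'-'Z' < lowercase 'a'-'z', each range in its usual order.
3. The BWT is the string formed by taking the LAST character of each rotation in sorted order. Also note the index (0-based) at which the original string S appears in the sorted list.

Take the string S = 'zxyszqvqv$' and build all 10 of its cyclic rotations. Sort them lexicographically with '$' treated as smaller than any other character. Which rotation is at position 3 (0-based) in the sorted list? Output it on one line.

All 10 rotations (rotation i = S[i:]+S[:i]):
  rot[0] = zxyszqvqv$
  rot[1] = xyszqvqv$z
  rot[2] = yszqvqv$zx
  rot[3] = szqvqv$zxy
  rot[4] = zqvqv$zxys
  rot[5] = qvqv$zxysz
  rot[6] = vqv$zxyszq
  rot[7] = qv$zxyszqv
  rot[8] = v$zxyszqvq
  rot[9] = $zxyszqvqv
Sorted (with $ < everything):
  sorted[0] = $zxyszqvqv
  sorted[1] = qv$zxyszqv
  sorted[2] = qvqv$zxysz
  sorted[3] = szqvqv$zxy
  sorted[4] = v$zxyszqvq
  sorted[5] = vqv$zxyszq
  sorted[6] = xyszqvqv$z
  sorted[7] = yszqvqv$zx
  sorted[8] = zqvqv$zxys
  sorted[9] = zxyszqvqv$
sorted[3] = szqvqv$zxy

Answer: szqvqv$zxy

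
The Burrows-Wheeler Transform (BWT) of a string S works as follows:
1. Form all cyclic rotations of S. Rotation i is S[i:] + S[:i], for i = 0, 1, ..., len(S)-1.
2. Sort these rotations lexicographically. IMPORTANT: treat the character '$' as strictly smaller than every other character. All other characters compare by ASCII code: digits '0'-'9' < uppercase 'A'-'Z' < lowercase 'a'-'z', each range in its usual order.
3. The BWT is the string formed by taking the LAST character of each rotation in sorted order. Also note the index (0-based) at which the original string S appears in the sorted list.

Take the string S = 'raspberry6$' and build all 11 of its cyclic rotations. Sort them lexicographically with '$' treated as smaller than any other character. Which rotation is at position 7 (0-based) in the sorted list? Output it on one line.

All 11 rotations (rotation i = S[i:]+S[:i]):
  rot[0] = raspberry6$
  rot[1] = aspberry6$r
  rot[2] = spberry6$ra
  rot[3] = pberry6$ras
  rot[4] = berry6$rasp
  rot[5] = erry6$raspb
  rot[6] = rry6$raspbe
  rot[7] = ry6$raspber
  rot[8] = y6$raspberr
  rot[9] = 6$raspberry
  rot[10] = $raspberry6
Sorted (with $ < everything):
  sorted[0] = $raspberry6
  sorted[1] = 6$raspberry
  sorted[2] = aspberry6$r
  sorted[3] = berry6$rasp
  sorted[4] = erry6$raspb
  sorted[5] = pberry6$ras
  sorted[6] = raspberry6$
  sorted[7] = rry6$raspbe
  sorted[8] = ry6$raspber
  sorted[9] = spberry6$ra
  sorted[10] = y6$raspberr
sorted[7] = rry6$raspbe

Answer: rry6$raspbe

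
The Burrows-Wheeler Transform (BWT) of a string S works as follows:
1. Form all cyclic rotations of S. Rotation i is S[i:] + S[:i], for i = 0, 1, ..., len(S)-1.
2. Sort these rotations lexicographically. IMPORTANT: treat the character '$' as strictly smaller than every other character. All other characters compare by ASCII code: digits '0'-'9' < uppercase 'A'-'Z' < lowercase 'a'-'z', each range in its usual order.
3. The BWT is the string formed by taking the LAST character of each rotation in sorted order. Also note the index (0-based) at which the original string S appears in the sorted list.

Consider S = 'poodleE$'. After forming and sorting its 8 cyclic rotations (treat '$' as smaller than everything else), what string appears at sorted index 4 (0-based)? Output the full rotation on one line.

All 8 rotations (rotation i = S[i:]+S[:i]):
  rot[0] = poodleE$
  rot[1] = oodleE$p
  rot[2] = odleE$po
  rot[3] = dleE$poo
  rot[4] = leE$pood
  rot[5] = eE$poodl
  rot[6] = E$poodle
  rot[7] = $poodleE
Sorted (with $ < everything):
  sorted[0] = $poodleE
  sorted[1] = E$poodle
  sorted[2] = dleE$poo
  sorted[3] = eE$poodl
  sorted[4] = leE$pood
  sorted[5] = odleE$po
  sorted[6] = oodleE$p
  sorted[7] = poodleE$
sorted[4] = leE$pood

Answer: leE$pood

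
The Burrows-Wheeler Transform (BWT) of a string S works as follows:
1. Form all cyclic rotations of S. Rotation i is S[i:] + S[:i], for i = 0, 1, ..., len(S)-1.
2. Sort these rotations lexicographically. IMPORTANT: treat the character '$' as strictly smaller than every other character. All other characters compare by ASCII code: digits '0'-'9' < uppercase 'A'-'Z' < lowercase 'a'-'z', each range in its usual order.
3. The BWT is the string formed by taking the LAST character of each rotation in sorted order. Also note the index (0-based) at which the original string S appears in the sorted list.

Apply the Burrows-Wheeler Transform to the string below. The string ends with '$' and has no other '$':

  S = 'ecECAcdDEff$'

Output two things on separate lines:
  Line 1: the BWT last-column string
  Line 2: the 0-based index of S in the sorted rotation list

Answer: fCEdcDeAc$fE
9

Derivation:
All 12 rotations (rotation i = S[i:]+S[:i]):
  rot[0] = ecECAcdDEff$
  rot[1] = cECAcdDEff$e
  rot[2] = ECAcdDEff$ec
  rot[3] = CAcdDEff$ecE
  rot[4] = AcdDEff$ecEC
  rot[5] = cdDEff$ecECA
  rot[6] = dDEff$ecECAc
  rot[7] = DEff$ecECAcd
  rot[8] = Eff$ecECAcdD
  rot[9] = ff$ecECAcdDE
  rot[10] = f$ecECAcdDEf
  rot[11] = $ecECAcdDEff
Sorted (with $ < everything):
  sorted[0] = $ecECAcdDEff  (last char: 'f')
  sorted[1] = AcdDEff$ecEC  (last char: 'C')
  sorted[2] = CAcdDEff$ecE  (last char: 'E')
  sorted[3] = DEff$ecECAcd  (last char: 'd')
  sorted[4] = ECAcdDEff$ec  (last char: 'c')
  sorted[5] = Eff$ecECAcdD  (last char: 'D')
  sorted[6] = cECAcdDEff$e  (last char: 'e')
  sorted[7] = cdDEff$ecECA  (last char: 'A')
  sorted[8] = dDEff$ecECAc  (last char: 'c')
  sorted[9] = ecECAcdDEff$  (last char: '$')
  sorted[10] = f$ecECAcdDEf  (last char: 'f')
  sorted[11] = ff$ecECAcdDE  (last char: 'E')
Last column: fCEdcDeAc$fE
Original string S is at sorted index 9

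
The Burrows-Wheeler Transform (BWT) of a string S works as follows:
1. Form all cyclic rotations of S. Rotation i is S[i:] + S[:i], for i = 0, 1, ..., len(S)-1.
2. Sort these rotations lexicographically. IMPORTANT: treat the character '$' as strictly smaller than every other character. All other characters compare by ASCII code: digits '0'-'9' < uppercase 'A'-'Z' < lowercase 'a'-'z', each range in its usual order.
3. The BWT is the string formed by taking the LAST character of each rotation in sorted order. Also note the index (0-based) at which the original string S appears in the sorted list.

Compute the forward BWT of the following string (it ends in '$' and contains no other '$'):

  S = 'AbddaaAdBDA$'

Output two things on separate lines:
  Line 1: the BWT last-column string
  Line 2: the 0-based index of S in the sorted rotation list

All 12 rotations (rotation i = S[i:]+S[:i]):
  rot[0] = AbddaaAdBDA$
  rot[1] = bddaaAdBDA$A
  rot[2] = ddaaAdBDA$Ab
  rot[3] = daaAdBDA$Abd
  rot[4] = aaAdBDA$Abdd
  rot[5] = aAdBDA$Abdda
  rot[6] = AdBDA$Abddaa
  rot[7] = dBDA$AbddaaA
  rot[8] = BDA$AbddaaAd
  rot[9] = DA$AbddaaAdB
  rot[10] = A$AbddaaAdBD
  rot[11] = $AbddaaAdBDA
Sorted (with $ < everything):
  sorted[0] = $AbddaaAdBDA  (last char: 'A')
  sorted[1] = A$AbddaaAdBD  (last char: 'D')
  sorted[2] = AbddaaAdBDA$  (last char: '$')
  sorted[3] = AdBDA$Abddaa  (last char: 'a')
  sorted[4] = BDA$AbddaaAd  (last char: 'd')
  sorted[5] = DA$AbddaaAdB  (last char: 'B')
  sorted[6] = aAdBDA$Abdda  (last char: 'a')
  sorted[7] = aaAdBDA$Abdd  (last char: 'd')
  sorted[8] = bddaaAdBDA$A  (last char: 'A')
  sorted[9] = dBDA$AbddaaA  (last char: 'A')
  sorted[10] = daaAdBDA$Abd  (last char: 'd')
  sorted[11] = ddaaAdBDA$Ab  (last char: 'b')
Last column: AD$adBadAAdb
Original string S is at sorted index 2

Answer: AD$adBadAAdb
2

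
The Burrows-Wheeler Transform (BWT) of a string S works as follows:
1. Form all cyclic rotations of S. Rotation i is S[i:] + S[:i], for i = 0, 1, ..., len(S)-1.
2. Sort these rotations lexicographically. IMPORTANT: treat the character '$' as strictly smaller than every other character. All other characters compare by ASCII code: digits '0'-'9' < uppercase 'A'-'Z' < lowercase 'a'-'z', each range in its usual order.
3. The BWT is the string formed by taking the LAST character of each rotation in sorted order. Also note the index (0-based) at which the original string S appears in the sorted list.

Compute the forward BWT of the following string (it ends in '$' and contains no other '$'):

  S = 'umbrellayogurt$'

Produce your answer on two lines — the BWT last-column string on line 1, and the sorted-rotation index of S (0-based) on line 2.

All 15 rotations (rotation i = S[i:]+S[:i]):
  rot[0] = umbrellayogurt$
  rot[1] = mbrellayogurt$u
  rot[2] = brellayogurt$um
  rot[3] = rellayogurt$umb
  rot[4] = ellayogurt$umbr
  rot[5] = llayogurt$umbre
  rot[6] = layogurt$umbrel
  rot[7] = ayogurt$umbrell
  rot[8] = yogurt$umbrella
  rot[9] = ogurt$umbrellay
  rot[10] = gurt$umbrellayo
  rot[11] = urt$umbrellayog
  rot[12] = rt$umbrellayogu
  rot[13] = t$umbrellayogur
  rot[14] = $umbrellayogurt
Sorted (with $ < everything):
  sorted[0] = $umbrellayogurt  (last char: 't')
  sorted[1] = ayogurt$umbrell  (last char: 'l')
  sorted[2] = brellayogurt$um  (last char: 'm')
  sorted[3] = ellayogurt$umbr  (last char: 'r')
  sorted[4] = gurt$umbrellayo  (last char: 'o')
  sorted[5] = layogurt$umbrel  (last char: 'l')
  sorted[6] = llayogurt$umbre  (last char: 'e')
  sorted[7] = mbrellayogurt$u  (last char: 'u')
  sorted[8] = ogurt$umbrellay  (last char: 'y')
  sorted[9] = rellayogurt$umb  (last char: 'b')
  sorted[10] = rt$umbrellayogu  (last char: 'u')
  sorted[11] = t$umbrellayogur  (last char: 'r')
  sorted[12] = umbrellayogurt$  (last char: '$')
  sorted[13] = urt$umbrellayog  (last char: 'g')
  sorted[14] = yogurt$umbrella  (last char: 'a')
Last column: tlmroleuybur$ga
Original string S is at sorted index 12

Answer: tlmroleuybur$ga
12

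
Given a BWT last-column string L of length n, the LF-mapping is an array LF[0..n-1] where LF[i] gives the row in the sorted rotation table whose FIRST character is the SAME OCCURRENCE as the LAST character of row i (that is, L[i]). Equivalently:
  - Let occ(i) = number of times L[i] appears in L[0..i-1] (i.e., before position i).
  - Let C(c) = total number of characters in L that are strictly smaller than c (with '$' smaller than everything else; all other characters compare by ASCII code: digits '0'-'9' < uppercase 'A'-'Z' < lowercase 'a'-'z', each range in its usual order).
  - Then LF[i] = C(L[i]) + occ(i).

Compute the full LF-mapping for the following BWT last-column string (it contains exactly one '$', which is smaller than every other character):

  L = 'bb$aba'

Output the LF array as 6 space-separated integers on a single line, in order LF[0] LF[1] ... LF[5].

Char counts: '$':1, 'a':2, 'b':3
C (first-col start): C('$')=0, C('a')=1, C('b')=3
L[0]='b': occ=0, LF[0]=C('b')+0=3+0=3
L[1]='b': occ=1, LF[1]=C('b')+1=3+1=4
L[2]='$': occ=0, LF[2]=C('$')+0=0+0=0
L[3]='a': occ=0, LF[3]=C('a')+0=1+0=1
L[4]='b': occ=2, LF[4]=C('b')+2=3+2=5
L[5]='a': occ=1, LF[5]=C('a')+1=1+1=2

Answer: 3 4 0 1 5 2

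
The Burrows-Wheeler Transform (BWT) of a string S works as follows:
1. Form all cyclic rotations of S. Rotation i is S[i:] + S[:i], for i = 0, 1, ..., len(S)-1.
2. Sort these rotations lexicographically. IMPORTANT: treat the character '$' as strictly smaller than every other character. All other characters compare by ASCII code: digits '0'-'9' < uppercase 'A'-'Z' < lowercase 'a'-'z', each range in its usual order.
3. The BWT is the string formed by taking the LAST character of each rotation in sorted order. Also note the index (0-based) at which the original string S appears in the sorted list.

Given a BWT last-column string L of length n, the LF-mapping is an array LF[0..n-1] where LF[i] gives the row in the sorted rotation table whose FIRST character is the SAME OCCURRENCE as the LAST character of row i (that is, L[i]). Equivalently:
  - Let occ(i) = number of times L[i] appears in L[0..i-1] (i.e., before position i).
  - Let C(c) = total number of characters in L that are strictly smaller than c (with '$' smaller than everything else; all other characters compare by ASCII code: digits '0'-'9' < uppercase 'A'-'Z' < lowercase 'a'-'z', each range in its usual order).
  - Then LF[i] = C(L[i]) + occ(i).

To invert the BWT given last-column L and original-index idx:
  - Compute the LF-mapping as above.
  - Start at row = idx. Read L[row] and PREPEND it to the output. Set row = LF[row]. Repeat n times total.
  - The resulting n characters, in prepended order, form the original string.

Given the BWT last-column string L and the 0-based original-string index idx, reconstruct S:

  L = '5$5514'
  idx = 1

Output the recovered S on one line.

Answer: 15455$

Derivation:
LF mapping: 3 0 4 5 1 2
Walk LF starting at row 1, prepending L[row]:
  step 1: row=1, L[1]='$', prepend. Next row=LF[1]=0
  step 2: row=0, L[0]='5', prepend. Next row=LF[0]=3
  step 3: row=3, L[3]='5', prepend. Next row=LF[3]=5
  step 4: row=5, L[5]='4', prepend. Next row=LF[5]=2
  step 5: row=2, L[2]='5', prepend. Next row=LF[2]=4
  step 6: row=4, L[4]='1', prepend. Next row=LF[4]=1
Reversed output: 15455$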